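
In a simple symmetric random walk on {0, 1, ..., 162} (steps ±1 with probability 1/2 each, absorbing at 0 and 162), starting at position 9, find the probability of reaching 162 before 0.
P(hit 162 before 0) = 9/162 = 1/18

Let u_k = P(hit 162 before 0 | start at k). Then u_0 = 0, u_162 = 1, and u_k = u_{k-1}/2 + u_{k+1}/2 for 1 ≤ k ≤ 161. This harmonic recurrence is solved by u_k = k/162, giving u_9 = 9/162 = 1/18.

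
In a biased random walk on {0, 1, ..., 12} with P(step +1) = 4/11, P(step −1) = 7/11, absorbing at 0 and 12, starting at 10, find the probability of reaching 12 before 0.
P(hit 12 before 0) = (1 − (7/4)^10) / (1 − (7/4)^12) = 136449296/418924545

Let u_k denote P(reach 12 before 0 | start at k). Boundary: u_0 = 0, u_12 = 1. Recurrence: u_k = 4/11·u_{k+1} + 7/11·u_{k-1} for 1 ≤ k ≤ 11. Try u_k = A + B·r^k with r = q/p = (7/11)/(4/11) = 7/4. Substitution satisfies the recurrence; boundary conditions give:
  u_k = (1 − r^k) / (1 − r^N) = (1 − (7/4)^10) / (1 − (7/4)^12) = 136449296/418924545.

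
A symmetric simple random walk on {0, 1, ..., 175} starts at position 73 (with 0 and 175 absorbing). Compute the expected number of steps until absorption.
E[τ | X_0 = 73] = 7446

Let v_k = E[τ | X_0 = k]. Boundary: v_0 = v_175 = 0. Recurrence: v_k = 1 + (v_{k-1} + v_{k+1})/2 for 1 ≤ k ≤ 174. The particular solution to v_k − (v_{k-1} + v_{k+1})/2 = 1 is v_k = −k^2. Adding homogeneous solution A + B k and matching boundaries gives v_k = k (175 − k). Substituting k = 73: v_73 = 73 · 102 = 7446.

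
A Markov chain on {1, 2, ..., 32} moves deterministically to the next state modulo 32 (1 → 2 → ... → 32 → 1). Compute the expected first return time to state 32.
E[T_32 | X_0 = 32] = 32

The chain cycles deterministically, so starting at state 32 it returns in exactly 32 steps. Equivalently, the stationary distribution is uniform π_j = 1/32 for every state j, so by Kac's formula E[T_32] = 1/π_32 = 32.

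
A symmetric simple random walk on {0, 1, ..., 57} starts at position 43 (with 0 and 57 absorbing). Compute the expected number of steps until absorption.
E[τ | X_0 = 43] = 602

Let v_k = E[τ | X_0 = k]. Boundary: v_0 = v_57 = 0. Recurrence: v_k = 1 + (v_{k-1} + v_{k+1})/2 for 1 ≤ k ≤ 56. The particular solution to v_k − (v_{k-1} + v_{k+1})/2 = 1 is v_k = −k^2. Adding homogeneous solution A + B k and matching boundaries gives v_k = k (57 − k). Substituting k = 43: v_43 = 43 · 14 = 602.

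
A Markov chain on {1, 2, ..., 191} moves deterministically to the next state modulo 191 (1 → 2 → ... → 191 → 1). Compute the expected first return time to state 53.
E[T_53 | X_0 = 53] = 191

The chain cycles deterministically, so starting at state 53 it returns in exactly 191 steps. Equivalently, the stationary distribution is uniform π_j = 1/191 for every state j, so by Kac's formula E[T_53] = 1/π_53 = 191.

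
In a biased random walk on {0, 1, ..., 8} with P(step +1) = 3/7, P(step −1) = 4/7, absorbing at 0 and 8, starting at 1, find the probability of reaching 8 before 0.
P(hit 8 before 0) = (1 − (4/3)^1) / (1 − (4/3)^8) = 2187/58975

Let u_k denote P(reach 8 before 0 | start at k). Boundary: u_0 = 0, u_8 = 1. Recurrence: u_k = 3/7·u_{k+1} + 4/7·u_{k-1} for 1 ≤ k ≤ 7. Try u_k = A + B·r^k with r = q/p = (4/7)/(3/7) = 4/3. Substitution satisfies the recurrence; boundary conditions give:
  u_k = (1 − r^k) / (1 − r^N) = (1 − (4/3)^1) / (1 − (4/3)^8) = 2187/58975.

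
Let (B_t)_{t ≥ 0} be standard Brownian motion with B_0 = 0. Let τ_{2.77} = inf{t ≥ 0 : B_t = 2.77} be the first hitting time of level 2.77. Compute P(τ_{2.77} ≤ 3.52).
P(τ_{2.77} ≤ 3.52) = 2(1 − Φ(2.77/√3.52)) = 2(1 − Φ(1.4764)) ≈ 0.1398

By the reflection principle for standard BM, P(τ_b ≤ t) = 2 · P(B_t ≥ b). Since B_t ~ N(0, t), P(B_t ≥ 2.77) = 1 − Φ(2.77/√t) = 1 − Φ(2.77/√3.52) = 1 − Φ(1.4764) ≈ 0.06992. Doubling: P(τ_{2.77} ≤ 3.52) ≈ 2 · 0.06992 = 0.13984 ≈ 0.1398.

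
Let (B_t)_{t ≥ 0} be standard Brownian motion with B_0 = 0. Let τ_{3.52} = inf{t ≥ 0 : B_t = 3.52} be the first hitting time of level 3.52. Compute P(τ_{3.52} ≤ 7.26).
P(τ_{3.52} ≤ 7.26) = 2(1 − Φ(3.52/√7.26)) = 2(1 − Φ(1.3064)) ≈ 0.1914

By the reflection principle for standard BM, P(τ_b ≤ t) = 2 · P(B_t ≥ b). Since B_t ~ N(0, t), P(B_t ≥ 3.52) = 1 − Φ(3.52/√t) = 1 − Φ(3.52/√7.26) = 1 − Φ(1.3064) ≈ 0.09571. Doubling: P(τ_{3.52} ≤ 7.26) ≈ 2 · 0.09571 = 0.19142 ≈ 0.1914.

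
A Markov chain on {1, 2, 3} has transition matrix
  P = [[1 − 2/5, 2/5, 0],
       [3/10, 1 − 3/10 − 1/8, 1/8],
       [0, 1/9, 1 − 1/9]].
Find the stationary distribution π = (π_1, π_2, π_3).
π = (6/23, 8/23, 9/23)

This is a birth-death chain on three states, which satisfies detailed balance: π_1 · P_{12} = π_2 · P_{21} and π_2 · P_{23} = π_3 · P_{32}.
From π_1 · 2/5 = π_2 · 3/10: π_2/π_1 = (2/5)/(3/10) = 4/3.
From π_2 · 1/8 = π_3 · 1/9: π_3/π_2 = (1/8)/(1/9) = 9/8.
Take π_1 proportional to 1; then unnormalized π = (1, 4/3, 3/2). Normalize by dividing by the sum 23/6:
  π = (6/23, 8/23, 9/23).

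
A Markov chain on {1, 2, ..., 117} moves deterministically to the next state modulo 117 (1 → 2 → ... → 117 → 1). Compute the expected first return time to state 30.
E[T_30 | X_0 = 30] = 117

The chain cycles deterministically, so starting at state 30 it returns in exactly 117 steps. Equivalently, the stationary distribution is uniform π_j = 1/117 for every state j, so by Kac's formula E[T_30] = 1/π_30 = 117.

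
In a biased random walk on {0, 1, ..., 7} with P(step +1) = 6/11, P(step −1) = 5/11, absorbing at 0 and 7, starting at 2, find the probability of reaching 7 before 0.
P(hit 7 before 0) = (1 − (5/6)^2) / (1 − (5/6)^7) = 85536/201811

Let u_k denote P(reach 7 before 0 | start at k). Boundary: u_0 = 0, u_7 = 1. Recurrence: u_k = 6/11·u_{k+1} + 5/11·u_{k-1} for 1 ≤ k ≤ 6. Try u_k = A + B·r^k with r = q/p = (5/11)/(6/11) = 5/6. Substitution satisfies the recurrence; boundary conditions give:
  u_k = (1 − r^k) / (1 − r^N) = (1 − (5/6)^2) / (1 − (5/6)^7) = 85536/201811.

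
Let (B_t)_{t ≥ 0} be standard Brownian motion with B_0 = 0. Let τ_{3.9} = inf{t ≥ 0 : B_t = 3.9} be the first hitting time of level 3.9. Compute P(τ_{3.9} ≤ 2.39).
P(τ_{3.9} ≤ 2.39) = 2(1 − Φ(3.9/√2.39)) = 2(1 − Φ(2.5227)) ≈ 0.0116

By the reflection principle for standard BM, P(τ_b ≤ t) = 2 · P(B_t ≥ b). Since B_t ~ N(0, t), P(B_t ≥ 3.9) = 1 − Φ(3.9/√t) = 1 − Φ(3.9/√2.39) = 1 − Φ(2.5227) ≈ 0.00582. Doubling: P(τ_{3.9} ≤ 2.39) ≈ 2 · 0.00582 = 0.01164 ≈ 0.0116.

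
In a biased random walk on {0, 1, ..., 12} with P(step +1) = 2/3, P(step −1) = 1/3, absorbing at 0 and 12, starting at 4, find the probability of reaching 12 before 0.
P(hit 12 before 0) = (1 − (1/2)^4) / (1 − (1/2)^12) = 256/273

Let u_k denote P(reach 12 before 0 | start at k). Boundary: u_0 = 0, u_12 = 1. Recurrence: u_k = 2/3·u_{k+1} + 1/3·u_{k-1} for 1 ≤ k ≤ 11. Try u_k = A + B·r^k with r = q/p = (1/3)/(2/3) = 1/2. Substitution satisfies the recurrence; boundary conditions give:
  u_k = (1 − r^k) / (1 − r^N) = (1 − (1/2)^4) / (1 − (1/2)^12) = 256/273.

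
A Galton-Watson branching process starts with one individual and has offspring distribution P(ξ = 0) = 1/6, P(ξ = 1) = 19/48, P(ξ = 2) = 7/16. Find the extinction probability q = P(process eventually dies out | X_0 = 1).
q = 8/21

The pgf is f(s) = 1/6 + 19/48·s + 7/16·s². The extinction probability q is the smallest fixed point of f in [0, 1]. Setting s = f(s):
  7/16·s² + (19/48 − 1)·s + 1/6 = 0
  7/16·s² − (1/6 + 7/16)·s + 1/6 = 0
which factors as (s − 1)·(7/16·s − 1/6) = 0, giving roots s = 1 and s = (1/6)/(7/16) = 8/21.
Mean offspring μ = 19/48 + 2·7/16 = 61/48 > 1 (supercritical), so q < 1. The extinction probability is the smaller root: q = (1/6)/(7/16) = 8/21.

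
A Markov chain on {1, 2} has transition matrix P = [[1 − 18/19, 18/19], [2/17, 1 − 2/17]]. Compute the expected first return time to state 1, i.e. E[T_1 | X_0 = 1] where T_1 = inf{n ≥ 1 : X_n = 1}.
E[T_1 | X_0 = 1] = 1/π_1 = 172/19

For an irreducible recurrent Markov chain with stationary distribution π, E[T_i | X_0 = i] = 1/π_i (Kac's formula). Here π_1 = (2/17)/(18/19 + 2/17) = (2/17)/(344/323) = 19/172, so E[T_1 | X_0 = 1] = 1/π_1 = (18/19 + 2/17)/(2/17) = (344/323)/(2/17) = 172/19.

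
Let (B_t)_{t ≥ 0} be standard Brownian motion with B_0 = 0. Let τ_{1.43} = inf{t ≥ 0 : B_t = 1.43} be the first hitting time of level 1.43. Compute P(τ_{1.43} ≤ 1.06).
P(τ_{1.43} ≤ 1.06) = 2(1 − Φ(1.43/√1.06)) = 2(1 − Φ(1.3889)) ≈ 0.1649

By the reflection principle for standard BM, P(τ_b ≤ t) = 2 · P(B_t ≥ b). Since B_t ~ N(0, t), P(B_t ≥ 1.43) = 1 − Φ(1.43/√t) = 1 − Φ(1.43/√1.06) = 1 − Φ(1.3889) ≈ 0.08243. Doubling: P(τ_{1.43} ≤ 1.06) ≈ 2 · 0.08243 = 0.16486 ≈ 0.1649.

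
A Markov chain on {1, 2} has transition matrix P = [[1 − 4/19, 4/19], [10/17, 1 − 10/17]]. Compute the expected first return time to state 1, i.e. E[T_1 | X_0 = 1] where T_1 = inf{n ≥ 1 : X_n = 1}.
E[T_1 | X_0 = 1] = 1/π_1 = 129/95

For an irreducible recurrent Markov chain with stationary distribution π, E[T_i | X_0 = i] = 1/π_i (Kac's formula). Here π_1 = (10/17)/(4/19 + 10/17) = (10/17)/(258/323) = 95/129, so E[T_1 | X_0 = 1] = 1/π_1 = (4/19 + 10/17)/(10/17) = (258/323)/(10/17) = 129/95.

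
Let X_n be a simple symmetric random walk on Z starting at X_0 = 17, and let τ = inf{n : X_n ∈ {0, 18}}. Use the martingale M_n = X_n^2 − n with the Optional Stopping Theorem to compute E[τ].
E[τ] = 17

M_n = X_n^2 − n is a martingale (since E[X_{n+1}^2 | F_n] = X_n^2 + 1). By OST (τ has finite mean in a bounded region), E[M_τ] = E[M_0] = X_0^2 − 0 = 17^2 = 289. Also E[M_τ] = E[X_τ^2] − E[τ]. The walk exits at 0 or 18, with P(hit 18 first) = 17/18, so E[X_τ^2] = 18^2 · 17/18 + 0 = 306. Thus E[τ] = E[X_τ^2] − E[M_τ] = 306 − 289 = 17 = 17(18 − 17) = 17.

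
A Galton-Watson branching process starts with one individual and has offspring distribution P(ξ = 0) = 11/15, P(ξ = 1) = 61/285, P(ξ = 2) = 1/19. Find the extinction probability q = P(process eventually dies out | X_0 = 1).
q = 1

Mean offspring μ = 0·11/15 + 1·61/285 + 2·1/19 = 91/285 ≤ 1. For μ ≤ 1 with offspring not concentrated at 1, the Galton-Watson process goes extinct almost surely, so q = 1.
(Algebraic check: The pgf is f(s) = 11/15 + 61/285·s + 1/19·s². The extinction probability q is the smallest fixed point of f in [0, 1]. Setting s = f(s):
  1/19·s² + (61/285 − 1)·s + 11/15 = 0
  1/19·s² − (11/15 + 1/19)·s + 11/15 = 0
which factors as (s − 1)·(1/19·s − 11/15) = 0, giving roots s = 1 and s = (11/15)/(1/19) = 209/15. Since 209/15 ≥ 1, the smallest root in [0, 1] is s = 1.)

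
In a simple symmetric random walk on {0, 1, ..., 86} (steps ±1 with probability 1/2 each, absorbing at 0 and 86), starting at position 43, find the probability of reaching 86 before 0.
P(hit 86 before 0) = 43/86 = 1/2

Let u_k = P(hit 86 before 0 | start at k). Then u_0 = 0, u_86 = 1, and u_k = u_{k-1}/2 + u_{k+1}/2 for 1 ≤ k ≤ 85. This harmonic recurrence is solved by u_k = k/86, giving u_43 = 43/86 = 1/2.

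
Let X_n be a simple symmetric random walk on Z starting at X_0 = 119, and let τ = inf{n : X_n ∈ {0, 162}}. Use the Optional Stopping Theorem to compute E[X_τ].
E[X_τ] = 119

X_n is a martingale and τ is a bounded-mean stopping time (indeed τ is finite a.s. with bounded expectation since the walk is in a bounded region). By the OST, E[X_τ] = E[X_0] = 119. Equivalently: E[X_τ] = 162 · P(hit 162 first) + 0 · P(hit 0 first) = 162 · (119/162) = 119.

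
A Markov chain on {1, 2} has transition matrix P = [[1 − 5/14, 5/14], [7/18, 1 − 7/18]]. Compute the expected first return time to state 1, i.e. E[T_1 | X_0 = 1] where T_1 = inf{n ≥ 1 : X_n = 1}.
E[T_1 | X_0 = 1] = 1/π_1 = 94/49

For an irreducible recurrent Markov chain with stationary distribution π, E[T_i | X_0 = i] = 1/π_i (Kac's formula). Here π_1 = (7/18)/(5/14 + 7/18) = (7/18)/(47/63) = 49/94, so E[T_1 | X_0 = 1] = 1/π_1 = (5/14 + 7/18)/(7/18) = (47/63)/(7/18) = 94/49.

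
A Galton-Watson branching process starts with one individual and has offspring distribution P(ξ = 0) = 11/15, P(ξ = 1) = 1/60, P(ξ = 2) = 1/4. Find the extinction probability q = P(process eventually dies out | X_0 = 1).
q = 1

Mean offspring μ = 0·11/15 + 1·1/60 + 2·1/4 = 31/60 ≤ 1. For μ ≤ 1 with offspring not concentrated at 1, the Galton-Watson process goes extinct almost surely, so q = 1.
(Algebraic check: The pgf is f(s) = 11/15 + 1/60·s + 1/4·s². The extinction probability q is the smallest fixed point of f in [0, 1]. Setting s = f(s):
  1/4·s² + (1/60 − 1)·s + 11/15 = 0
  1/4·s² − (11/15 + 1/4)·s + 11/15 = 0
which factors as (s − 1)·(1/4·s − 11/15) = 0, giving roots s = 1 and s = (11/15)/(1/4) = 44/15. Since 44/15 ≥ 1, the smallest root in [0, 1] is s = 1.)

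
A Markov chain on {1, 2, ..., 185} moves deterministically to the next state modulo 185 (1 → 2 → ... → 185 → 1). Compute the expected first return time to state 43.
E[T_43 | X_0 = 43] = 185

The chain cycles deterministically, so starting at state 43 it returns in exactly 185 steps. Equivalently, the stationary distribution is uniform π_j = 1/185 for every state j, so by Kac's formula E[T_43] = 1/π_43 = 185.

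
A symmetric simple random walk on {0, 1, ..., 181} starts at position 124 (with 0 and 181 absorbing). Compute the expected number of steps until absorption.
E[τ | X_0 = 124] = 7068

Let v_k = E[τ | X_0 = k]. Boundary: v_0 = v_181 = 0. Recurrence: v_k = 1 + (v_{k-1} + v_{k+1})/2 for 1 ≤ k ≤ 180. The particular solution to v_k − (v_{k-1} + v_{k+1})/2 = 1 is v_k = −k^2. Adding homogeneous solution A + B k and matching boundaries gives v_k = k (181 − k). Substituting k = 124: v_124 = 124 · 57 = 7068.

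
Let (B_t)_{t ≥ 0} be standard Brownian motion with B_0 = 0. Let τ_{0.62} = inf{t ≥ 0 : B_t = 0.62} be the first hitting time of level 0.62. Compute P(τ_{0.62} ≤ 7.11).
P(τ_{0.62} ≤ 7.11) = 2(1 − Φ(0.62/√7.11)) = 2(1 − Φ(0.2325)) ≈ 0.8161

By the reflection principle for standard BM, P(τ_b ≤ t) = 2 · P(B_t ≥ b). Since B_t ~ N(0, t), P(B_t ≥ 0.62) = 1 − Φ(0.62/√t) = 1 − Φ(0.62/√7.11) = 1 − Φ(0.2325) ≈ 0.40807. Doubling: P(τ_{0.62} ≤ 7.11) ≈ 2 · 0.40807 = 0.81614 ≈ 0.8161.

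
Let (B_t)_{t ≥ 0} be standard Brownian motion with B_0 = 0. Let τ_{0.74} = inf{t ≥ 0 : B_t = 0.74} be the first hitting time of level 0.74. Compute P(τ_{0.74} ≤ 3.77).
P(τ_{0.74} ≤ 3.77) = 2(1 − Φ(0.74/√3.77)) = 2(1 − Φ(0.3811)) ≈ 0.7031

By the reflection principle for standard BM, P(τ_b ≤ t) = 2 · P(B_t ≥ b). Since B_t ~ N(0, t), P(B_t ≥ 0.74) = 1 − Φ(0.74/√t) = 1 − Φ(0.74/√3.77) = 1 − Φ(0.3811) ≈ 0.35156. Doubling: P(τ_{0.74} ≤ 3.77) ≈ 2 · 0.35156 = 0.70312 ≈ 0.7031.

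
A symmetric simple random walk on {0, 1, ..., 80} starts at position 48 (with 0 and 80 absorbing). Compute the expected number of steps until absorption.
E[τ | X_0 = 48] = 1536

Let v_k = E[τ | X_0 = k]. Boundary: v_0 = v_80 = 0. Recurrence: v_k = 1 + (v_{k-1} + v_{k+1})/2 for 1 ≤ k ≤ 79. The particular solution to v_k − (v_{k-1} + v_{k+1})/2 = 1 is v_k = −k^2. Adding homogeneous solution A + B k and matching boundaries gives v_k = k (80 − k). Substituting k = 48: v_48 = 48 · 32 = 1536.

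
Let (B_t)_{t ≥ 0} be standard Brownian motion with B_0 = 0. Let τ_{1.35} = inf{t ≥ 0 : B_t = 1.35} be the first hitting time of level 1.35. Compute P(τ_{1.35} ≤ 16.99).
P(τ_{1.35} ≤ 16.99) = 2(1 − Φ(1.35/√16.99)) = 2(1 − Φ(0.3275)) ≈ 0.7433

By the reflection principle for standard BM, P(τ_b ≤ t) = 2 · P(B_t ≥ b). Since B_t ~ N(0, t), P(B_t ≥ 1.35) = 1 − Φ(1.35/√t) = 1 − Φ(1.35/√16.99) = 1 − Φ(0.3275) ≈ 0.37164. Doubling: P(τ_{1.35} ≤ 16.99) ≈ 2 · 0.37164 = 0.74328 ≈ 0.7433.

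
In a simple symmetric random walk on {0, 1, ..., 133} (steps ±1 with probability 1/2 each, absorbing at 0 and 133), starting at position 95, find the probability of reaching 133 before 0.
P(hit 133 before 0) = 95/133 = 5/7

Let u_k = P(hit 133 before 0 | start at k). Then u_0 = 0, u_133 = 1, and u_k = u_{k-1}/2 + u_{k+1}/2 for 1 ≤ k ≤ 132. This harmonic recurrence is solved by u_k = k/133, giving u_95 = 95/133 = 5/7.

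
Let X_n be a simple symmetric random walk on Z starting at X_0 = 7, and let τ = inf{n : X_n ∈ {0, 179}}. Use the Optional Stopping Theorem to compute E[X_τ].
E[X_τ] = 7

X_n is a martingale and τ is a bounded-mean stopping time (indeed τ is finite a.s. with bounded expectation since the walk is in a bounded region). By the OST, E[X_τ] = E[X_0] = 7. Equivalently: E[X_τ] = 179 · P(hit 179 first) + 0 · P(hit 0 first) = 179 · (7/179) = 7.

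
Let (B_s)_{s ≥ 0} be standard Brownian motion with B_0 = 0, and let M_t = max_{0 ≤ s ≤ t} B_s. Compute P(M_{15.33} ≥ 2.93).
P(M_{15.33} ≥ 2.93) = 2·P(B_{15.33} ≥ 2.93) = 2(1 − Φ(2.93/√15.33)) ≈ 0.4543

By the reflection principle for Brownian motion, P(M_t ≥ a) = 2 · P(B_t ≥ a) for a ≥ 0. Since B_t ~ N(0, t), P(B_t ≥ 2.93) = 1 − Φ(2.93/√t) = 1 − Φ(2.93/√15.33) = 1 − Φ(0.7483). So
  P(M_{15.33} ≥ 2.93) = 2(1 − Φ(0.7483)) ≈ 0.4543.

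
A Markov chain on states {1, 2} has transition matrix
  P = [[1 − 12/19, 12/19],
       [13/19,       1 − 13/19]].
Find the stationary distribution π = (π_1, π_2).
π_1 = 13/25, π_2 = 12/25

Solve πP = π with π_1 + π_2 = 1. From πP = π: π_1 · (1 − 12/19) + π_2 · 13/19 = π_1 ⇒ π_2 · 13/19 = π_1 · 12/19 ⇒ π_2/π_1 = (12/19)/(13/19) = 12/13. Together with π_1 + π_2 = 1:
  π_1 = (13/19)/(12/19 + 13/19) = (13/19)/(25/19) = 13/25,
  π_2 = (12/19)/(12/19 + 13/19) = (12/19)/(25/19) = 12/25.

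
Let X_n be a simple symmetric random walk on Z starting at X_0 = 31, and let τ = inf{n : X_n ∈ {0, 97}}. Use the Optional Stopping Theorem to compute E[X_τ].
E[X_τ] = 31

X_n is a martingale and τ is a bounded-mean stopping time (indeed τ is finite a.s. with bounded expectation since the walk is in a bounded region). By the OST, E[X_τ] = E[X_0] = 31. Equivalently: E[X_τ] = 97 · P(hit 97 first) + 0 · P(hit 0 first) = 97 · (31/97) = 31.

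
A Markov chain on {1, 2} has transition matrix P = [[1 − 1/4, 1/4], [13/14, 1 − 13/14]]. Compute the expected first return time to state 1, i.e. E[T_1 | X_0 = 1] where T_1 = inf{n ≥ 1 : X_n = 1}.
E[T_1 | X_0 = 1] = 1/π_1 = 33/26

For an irreducible recurrent Markov chain with stationary distribution π, E[T_i | X_0 = i] = 1/π_i (Kac's formula). Here π_1 = (13/14)/(1/4 + 13/14) = (13/14)/(33/28) = 26/33, so E[T_1 | X_0 = 1] = 1/π_1 = (1/4 + 13/14)/(13/14) = (33/28)/(13/14) = 33/26.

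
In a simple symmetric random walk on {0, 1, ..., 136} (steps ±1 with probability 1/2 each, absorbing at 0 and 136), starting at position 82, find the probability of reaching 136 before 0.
P(hit 136 before 0) = 82/136 = 41/68

Let u_k = P(hit 136 before 0 | start at k). Then u_0 = 0, u_136 = 1, and u_k = u_{k-1}/2 + u_{k+1}/2 for 1 ≤ k ≤ 135. This harmonic recurrence is solved by u_k = k/136, giving u_82 = 82/136 = 41/68.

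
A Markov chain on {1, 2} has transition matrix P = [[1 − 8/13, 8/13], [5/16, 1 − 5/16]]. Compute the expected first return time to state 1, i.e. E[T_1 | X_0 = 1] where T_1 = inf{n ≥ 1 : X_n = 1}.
E[T_1 | X_0 = 1] = 1/π_1 = 193/65

For an irreducible recurrent Markov chain with stationary distribution π, E[T_i | X_0 = i] = 1/π_i (Kac's formula). Here π_1 = (5/16)/(8/13 + 5/16) = (5/16)/(193/208) = 65/193, so E[T_1 | X_0 = 1] = 1/π_1 = (8/13 + 5/16)/(5/16) = (193/208)/(5/16) = 193/65.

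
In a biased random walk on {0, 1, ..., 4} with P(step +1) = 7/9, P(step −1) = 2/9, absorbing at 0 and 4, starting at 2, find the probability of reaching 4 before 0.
P(hit 4 before 0) = (1 − (2/7)^2) / (1 − (2/7)^4) = 49/53

Let u_k denote P(reach 4 before 0 | start at k). Boundary: u_0 = 0, u_4 = 1. Recurrence: u_k = 7/9·u_{k+1} + 2/9·u_{k-1} for 1 ≤ k ≤ 3. Try u_k = A + B·r^k with r = q/p = (2/9)/(7/9) = 2/7. Substitution satisfies the recurrence; boundary conditions give:
  u_k = (1 − r^k) / (1 − r^N) = (1 − (2/7)^2) / (1 − (2/7)^4) = 49/53.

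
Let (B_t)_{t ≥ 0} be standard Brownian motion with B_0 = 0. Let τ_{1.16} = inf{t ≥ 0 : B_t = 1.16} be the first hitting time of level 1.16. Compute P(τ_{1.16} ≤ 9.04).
P(τ_{1.16} ≤ 9.04) = 2(1 − Φ(1.16/√9.04)) = 2(1 − Φ(0.3858)) ≈ 0.6996

By the reflection principle for standard BM, P(τ_b ≤ t) = 2 · P(B_t ≥ b). Since B_t ~ N(0, t), P(B_t ≥ 1.16) = 1 − Φ(1.16/√t) = 1 − Φ(1.16/√9.04) = 1 − Φ(0.3858) ≈ 0.34982. Doubling: P(τ_{1.16} ≤ 9.04) ≈ 2 · 0.34982 = 0.69964 ≈ 0.6996.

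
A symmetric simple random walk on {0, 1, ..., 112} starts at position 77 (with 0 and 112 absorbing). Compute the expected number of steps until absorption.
E[τ | X_0 = 77] = 2695

Let v_k = E[τ | X_0 = k]. Boundary: v_0 = v_112 = 0. Recurrence: v_k = 1 + (v_{k-1} + v_{k+1})/2 for 1 ≤ k ≤ 111. The particular solution to v_k − (v_{k-1} + v_{k+1})/2 = 1 is v_k = −k^2. Adding homogeneous solution A + B k and matching boundaries gives v_k = k (112 − k). Substituting k = 77: v_77 = 77 · 35 = 2695.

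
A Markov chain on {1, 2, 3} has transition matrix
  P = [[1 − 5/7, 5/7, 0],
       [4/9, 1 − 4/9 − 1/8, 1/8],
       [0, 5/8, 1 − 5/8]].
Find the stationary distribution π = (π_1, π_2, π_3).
π = (14/41, 45/82, 9/82)

This is a birth-death chain on three states, which satisfies detailed balance: π_1 · P_{12} = π_2 · P_{21} and π_2 · P_{23} = π_3 · P_{32}.
From π_1 · 5/7 = π_2 · 4/9: π_2/π_1 = (5/7)/(4/9) = 45/28.
From π_2 · 1/8 = π_3 · 5/8: π_3/π_2 = (1/8)/(5/8) = 1/5.
Take π_1 proportional to 1; then unnormalized π = (1, 45/28, 9/28). Normalize by dividing by the sum 41/14:
  π = (14/41, 45/82, 9/82).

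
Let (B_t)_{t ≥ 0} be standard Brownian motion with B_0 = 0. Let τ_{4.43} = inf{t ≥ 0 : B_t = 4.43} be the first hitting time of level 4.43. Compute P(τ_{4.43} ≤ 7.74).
P(τ_{4.43} ≤ 7.74) = 2(1 − Φ(4.43/√7.74)) = 2(1 − Φ(1.5923)) ≈ 0.1113

By the reflection principle for standard BM, P(τ_b ≤ t) = 2 · P(B_t ≥ b). Since B_t ~ N(0, t), P(B_t ≥ 4.43) = 1 − Φ(4.43/√t) = 1 − Φ(4.43/√7.74) = 1 − Φ(1.5923) ≈ 0.05566. Doubling: P(τ_{4.43} ≤ 7.74) ≈ 2 · 0.05566 = 0.11132 ≈ 0.1113.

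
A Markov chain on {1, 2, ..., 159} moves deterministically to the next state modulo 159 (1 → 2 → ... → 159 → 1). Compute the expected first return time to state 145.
E[T_145 | X_0 = 145] = 159

The chain cycles deterministically, so starting at state 145 it returns in exactly 159 steps. Equivalently, the stationary distribution is uniform π_j = 1/159 for every state j, so by Kac's formula E[T_145] = 1/π_145 = 159.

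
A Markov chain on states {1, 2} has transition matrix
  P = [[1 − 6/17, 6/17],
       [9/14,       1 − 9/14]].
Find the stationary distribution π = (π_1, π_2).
π_1 = 51/79, π_2 = 28/79

Solve πP = π with π_1 + π_2 = 1. From πP = π: π_1 · (1 − 6/17) + π_2 · 9/14 = π_1 ⇒ π_2 · 9/14 = π_1 · 6/17 ⇒ π_2/π_1 = (6/17)/(9/14) = 28/51. Together with π_1 + π_2 = 1:
  π_1 = (9/14)/(6/17 + 9/14) = (9/14)/(237/238) = 51/79,
  π_2 = (6/17)/(6/17 + 9/14) = (6/17)/(237/238) = 28/79.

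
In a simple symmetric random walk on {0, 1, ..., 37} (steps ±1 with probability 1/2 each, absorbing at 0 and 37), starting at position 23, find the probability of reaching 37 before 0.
P(hit 37 before 0) = 23/37

Let u_k = P(hit 37 before 0 | start at k). Then u_0 = 0, u_37 = 1, and u_k = u_{k-1}/2 + u_{k+1}/2 for 1 ≤ k ≤ 36. This harmonic recurrence is solved by u_k = k/37, giving u_23 = 23/37.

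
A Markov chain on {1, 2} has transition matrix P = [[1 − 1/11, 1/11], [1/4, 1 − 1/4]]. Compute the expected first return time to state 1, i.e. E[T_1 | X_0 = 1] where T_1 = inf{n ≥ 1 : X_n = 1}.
E[T_1 | X_0 = 1] = 1/π_1 = 15/11

For an irreducible recurrent Markov chain with stationary distribution π, E[T_i | X_0 = i] = 1/π_i (Kac's formula). Here π_1 = (1/4)/(1/11 + 1/4) = (1/4)/(15/44) = 11/15, so E[T_1 | X_0 = 1] = 1/π_1 = (1/11 + 1/4)/(1/4) = (15/44)/(1/4) = 15/11.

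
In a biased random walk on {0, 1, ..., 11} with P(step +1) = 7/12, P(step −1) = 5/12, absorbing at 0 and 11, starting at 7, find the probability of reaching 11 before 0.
P(hit 11 before 0) = (1 − (5/7)^7) / (1 − (5/7)^11) = 894874309/964249309

Let u_k denote P(reach 11 before 0 | start at k). Boundary: u_0 = 0, u_11 = 1. Recurrence: u_k = 7/12·u_{k+1} + 5/12·u_{k-1} for 1 ≤ k ≤ 10. Try u_k = A + B·r^k with r = q/p = (5/12)/(7/12) = 5/7. Substitution satisfies the recurrence; boundary conditions give:
  u_k = (1 − r^k) / (1 − r^N) = (1 − (5/7)^7) / (1 − (5/7)^11) = 894874309/964249309.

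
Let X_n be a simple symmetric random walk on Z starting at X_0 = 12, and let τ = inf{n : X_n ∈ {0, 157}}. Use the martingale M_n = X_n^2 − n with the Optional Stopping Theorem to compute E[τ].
E[τ] = 1740

M_n = X_n^2 − n is a martingale (since E[X_{n+1}^2 | F_n] = X_n^2 + 1). By OST (τ has finite mean in a bounded region), E[M_τ] = E[M_0] = X_0^2 − 0 = 12^2 = 144. Also E[M_τ] = E[X_τ^2] − E[τ]. The walk exits at 0 or 157, with P(hit 157 first) = 12/157, so E[X_τ^2] = 157^2 · 12/157 + 0 = 1884. Thus E[τ] = E[X_τ^2] − E[M_τ] = 1884 − 144 = 1740 = 12(157 − 12) = 1740.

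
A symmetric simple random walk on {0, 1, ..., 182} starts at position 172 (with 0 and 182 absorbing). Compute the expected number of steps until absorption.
E[τ | X_0 = 172] = 1720

Let v_k = E[τ | X_0 = k]. Boundary: v_0 = v_182 = 0. Recurrence: v_k = 1 + (v_{k-1} + v_{k+1})/2 for 1 ≤ k ≤ 181. The particular solution to v_k − (v_{k-1} + v_{k+1})/2 = 1 is v_k = −k^2. Adding homogeneous solution A + B k and matching boundaries gives v_k = k (182 − k). Substituting k = 172: v_172 = 172 · 10 = 1720.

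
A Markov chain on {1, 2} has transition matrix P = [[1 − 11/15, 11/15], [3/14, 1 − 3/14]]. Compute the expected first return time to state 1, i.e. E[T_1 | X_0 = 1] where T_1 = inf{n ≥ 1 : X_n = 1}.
E[T_1 | X_0 = 1] = 1/π_1 = 199/45

For an irreducible recurrent Markov chain with stationary distribution π, E[T_i | X_0 = i] = 1/π_i (Kac's formula). Here π_1 = (3/14)/(11/15 + 3/14) = (3/14)/(199/210) = 45/199, so E[T_1 | X_0 = 1] = 1/π_1 = (11/15 + 3/14)/(3/14) = (199/210)/(3/14) = 199/45.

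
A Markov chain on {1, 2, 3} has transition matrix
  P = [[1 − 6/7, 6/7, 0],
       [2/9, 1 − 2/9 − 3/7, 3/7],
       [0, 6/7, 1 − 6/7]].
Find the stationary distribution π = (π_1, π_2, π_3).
π = (14/95, 54/95, 27/95)

This is a birth-death chain on three states, which satisfies detailed balance: π_1 · P_{12} = π_2 · P_{21} and π_2 · P_{23} = π_3 · P_{32}.
From π_1 · 6/7 = π_2 · 2/9: π_2/π_1 = (6/7)/(2/9) = 27/7.
From π_2 · 3/7 = π_3 · 6/7: π_3/π_2 = (3/7)/(6/7) = 1/2.
Take π_1 proportional to 1; then unnormalized π = (1, 27/7, 27/14). Normalize by dividing by the sum 95/14:
  π = (14/95, 54/95, 27/95).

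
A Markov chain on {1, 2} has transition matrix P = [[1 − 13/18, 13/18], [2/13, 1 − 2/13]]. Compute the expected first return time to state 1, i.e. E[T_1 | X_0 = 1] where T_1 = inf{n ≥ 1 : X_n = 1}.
E[T_1 | X_0 = 1] = 1/π_1 = 205/36

For an irreducible recurrent Markov chain with stationary distribution π, E[T_i | X_0 = i] = 1/π_i (Kac's formula). Here π_1 = (2/13)/(13/18 + 2/13) = (2/13)/(205/234) = 36/205, so E[T_1 | X_0 = 1] = 1/π_1 = (13/18 + 2/13)/(2/13) = (205/234)/(2/13) = 205/36.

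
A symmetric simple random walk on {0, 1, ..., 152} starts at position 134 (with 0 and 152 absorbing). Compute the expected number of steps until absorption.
E[τ | X_0 = 134] = 2412

Let v_k = E[τ | X_0 = k]. Boundary: v_0 = v_152 = 0. Recurrence: v_k = 1 + (v_{k-1} + v_{k+1})/2 for 1 ≤ k ≤ 151. The particular solution to v_k − (v_{k-1} + v_{k+1})/2 = 1 is v_k = −k^2. Adding homogeneous solution A + B k and matching boundaries gives v_k = k (152 − k). Substituting k = 134: v_134 = 134 · 18 = 2412.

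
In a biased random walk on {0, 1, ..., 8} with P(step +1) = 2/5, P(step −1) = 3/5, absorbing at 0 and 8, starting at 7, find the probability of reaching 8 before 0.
P(hit 8 before 0) = (1 − (3/2)^7) / (1 − (3/2)^8) = 4118/6305

Let u_k denote P(reach 8 before 0 | start at k). Boundary: u_0 = 0, u_8 = 1. Recurrence: u_k = 2/5·u_{k+1} + 3/5·u_{k-1} for 1 ≤ k ≤ 7. Try u_k = A + B·r^k with r = q/p = (3/5)/(2/5) = 3/2. Substitution satisfies the recurrence; boundary conditions give:
  u_k = (1 − r^k) / (1 − r^N) = (1 − (3/2)^7) / (1 − (3/2)^8) = 4118/6305.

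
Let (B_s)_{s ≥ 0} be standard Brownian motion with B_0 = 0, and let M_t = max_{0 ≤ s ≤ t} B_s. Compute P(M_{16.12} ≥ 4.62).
P(M_{16.12} ≥ 4.62) = 2·P(B_{16.12} ≥ 4.62) = 2(1 − Φ(4.62/√16.12)) ≈ 0.2499

By the reflection principle for Brownian motion, P(M_t ≥ a) = 2 · P(B_t ≥ a) for a ≥ 0. Since B_t ~ N(0, t), P(B_t ≥ 4.62) = 1 − Φ(4.62/√t) = 1 − Φ(4.62/√16.12) = 1 − Φ(1.1507). So
  P(M_{16.12} ≥ 4.62) = 2(1 − Φ(1.1507)) ≈ 0.2499.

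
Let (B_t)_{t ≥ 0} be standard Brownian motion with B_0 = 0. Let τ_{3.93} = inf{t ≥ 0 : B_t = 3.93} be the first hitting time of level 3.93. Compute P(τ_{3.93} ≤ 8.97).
P(τ_{3.93} ≤ 8.97) = 2(1 − Φ(3.93/√8.97)) = 2(1 − Φ(1.3122)) ≈ 0.1895

By the reflection principle for standard BM, P(τ_b ≤ t) = 2 · P(B_t ≥ b). Since B_t ~ N(0, t), P(B_t ≥ 3.93) = 1 − Φ(3.93/√t) = 1 − Φ(3.93/√8.97) = 1 − Φ(1.3122) ≈ 0.09473. Doubling: P(τ_{3.93} ≤ 8.97) ≈ 2 · 0.09473 = 0.18946 ≈ 0.1895.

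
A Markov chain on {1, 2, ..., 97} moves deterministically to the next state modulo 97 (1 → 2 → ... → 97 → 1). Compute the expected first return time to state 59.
E[T_59 | X_0 = 59] = 97

The chain cycles deterministically, so starting at state 59 it returns in exactly 97 steps. Equivalently, the stationary distribution is uniform π_j = 1/97 for every state j, so by Kac's formula E[T_59] = 1/π_59 = 97.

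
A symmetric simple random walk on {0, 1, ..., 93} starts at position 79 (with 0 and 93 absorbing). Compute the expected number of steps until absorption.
E[τ | X_0 = 79] = 1106

Let v_k = E[τ | X_0 = k]. Boundary: v_0 = v_93 = 0. Recurrence: v_k = 1 + (v_{k-1} + v_{k+1})/2 for 1 ≤ k ≤ 92. The particular solution to v_k − (v_{k-1} + v_{k+1})/2 = 1 is v_k = −k^2. Adding homogeneous solution A + B k and matching boundaries gives v_k = k (93 − k). Substituting k = 79: v_79 = 79 · 14 = 1106.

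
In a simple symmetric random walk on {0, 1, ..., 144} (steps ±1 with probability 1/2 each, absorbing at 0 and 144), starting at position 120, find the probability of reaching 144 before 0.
P(hit 144 before 0) = 120/144 = 5/6

Let u_k = P(hit 144 before 0 | start at k). Then u_0 = 0, u_144 = 1, and u_k = u_{k-1}/2 + u_{k+1}/2 for 1 ≤ k ≤ 143. This harmonic recurrence is solved by u_k = k/144, giving u_120 = 120/144 = 5/6.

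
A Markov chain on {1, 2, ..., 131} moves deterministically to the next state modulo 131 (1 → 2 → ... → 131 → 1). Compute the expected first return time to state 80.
E[T_80 | X_0 = 80] = 131

The chain cycles deterministically, so starting at state 80 it returns in exactly 131 steps. Equivalently, the stationary distribution is uniform π_j = 1/131 for every state j, so by Kac's formula E[T_80] = 1/π_80 = 131.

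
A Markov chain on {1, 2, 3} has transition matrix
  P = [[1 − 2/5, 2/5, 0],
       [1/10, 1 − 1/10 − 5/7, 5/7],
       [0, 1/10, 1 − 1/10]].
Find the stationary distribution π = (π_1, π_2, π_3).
π = (7/235, 28/235, 40/47)

This is a birth-death chain on three states, which satisfies detailed balance: π_1 · P_{12} = π_2 · P_{21} and π_2 · P_{23} = π_3 · P_{32}.
From π_1 · 2/5 = π_2 · 1/10: π_2/π_1 = (2/5)/(1/10) = 4.
From π_2 · 5/7 = π_3 · 1/10: π_3/π_2 = (5/7)/(1/10) = 50/7.
Take π_1 proportional to 1; then unnormalized π = (1, 4, 200/7). Normalize by dividing by the sum 235/7:
  π = (7/235, 28/235, 40/47).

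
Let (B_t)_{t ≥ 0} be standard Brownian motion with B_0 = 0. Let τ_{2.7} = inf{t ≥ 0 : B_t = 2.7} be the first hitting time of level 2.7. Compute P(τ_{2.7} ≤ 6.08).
P(τ_{2.7} ≤ 6.08) = 2(1 − Φ(2.7/√6.08)) = 2(1 − Φ(1.0950)) ≈ 0.2735

By the reflection principle for standard BM, P(τ_b ≤ t) = 2 · P(B_t ≥ b). Since B_t ~ N(0, t), P(B_t ≥ 2.7) = 1 − Φ(2.7/√t) = 1 − Φ(2.7/√6.08) = 1 − Φ(1.0950) ≈ 0.13676. Doubling: P(τ_{2.7} ≤ 6.08) ≈ 2 · 0.13676 = 0.27352 ≈ 0.2735.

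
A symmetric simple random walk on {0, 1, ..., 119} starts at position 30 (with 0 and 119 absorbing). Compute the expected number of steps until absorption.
E[τ | X_0 = 30] = 2670

Let v_k = E[τ | X_0 = k]. Boundary: v_0 = v_119 = 0. Recurrence: v_k = 1 + (v_{k-1} + v_{k+1})/2 for 1 ≤ k ≤ 118. The particular solution to v_k − (v_{k-1} + v_{k+1})/2 = 1 is v_k = −k^2. Adding homogeneous solution A + B k and matching boundaries gives v_k = k (119 − k). Substituting k = 30: v_30 = 30 · 89 = 2670.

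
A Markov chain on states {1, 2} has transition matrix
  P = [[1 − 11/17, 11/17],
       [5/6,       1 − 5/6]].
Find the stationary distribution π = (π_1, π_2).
π_1 = 85/151, π_2 = 66/151

Solve πP = π with π_1 + π_2 = 1. From πP = π: π_1 · (1 − 11/17) + π_2 · 5/6 = π_1 ⇒ π_2 · 5/6 = π_1 · 11/17 ⇒ π_2/π_1 = (11/17)/(5/6) = 66/85. Together with π_1 + π_2 = 1:
  π_1 = (5/6)/(11/17 + 5/6) = (5/6)/(151/102) = 85/151,
  π_2 = (11/17)/(11/17 + 5/6) = (11/17)/(151/102) = 66/151.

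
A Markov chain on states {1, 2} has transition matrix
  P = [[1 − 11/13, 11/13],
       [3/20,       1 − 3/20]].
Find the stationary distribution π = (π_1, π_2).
π_1 = 39/259, π_2 = 220/259

Solve πP = π with π_1 + π_2 = 1. From πP = π: π_1 · (1 − 11/13) + π_2 · 3/20 = π_1 ⇒ π_2 · 3/20 = π_1 · 11/13 ⇒ π_2/π_1 = (11/13)/(3/20) = 220/39. Together with π_1 + π_2 = 1:
  π_1 = (3/20)/(11/13 + 3/20) = (3/20)/(259/260) = 39/259,
  π_2 = (11/13)/(11/13 + 3/20) = (11/13)/(259/260) = 220/259.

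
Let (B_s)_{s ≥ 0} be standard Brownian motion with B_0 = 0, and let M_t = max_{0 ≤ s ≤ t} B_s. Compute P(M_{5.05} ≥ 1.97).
P(M_{5.05} ≥ 1.97) = 2·P(B_{5.05} ≥ 1.97) = 2(1 − Φ(1.97/√5.05)) ≈ 0.3807

By the reflection principle for Brownian motion, P(M_t ≥ a) = 2 · P(B_t ≥ a) for a ≥ 0. Since B_t ~ N(0, t), P(B_t ≥ 1.97) = 1 − Φ(1.97/√t) = 1 − Φ(1.97/√5.05) = 1 − Φ(0.8766). So
  P(M_{5.05} ≥ 1.97) = 2(1 − Φ(0.8766)) ≈ 0.3807.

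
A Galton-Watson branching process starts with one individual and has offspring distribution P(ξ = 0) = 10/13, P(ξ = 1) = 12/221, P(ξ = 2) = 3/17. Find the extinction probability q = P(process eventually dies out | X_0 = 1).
q = 1

Mean offspring μ = 0·10/13 + 1·12/221 + 2·3/17 = 90/221 ≤ 1. For μ ≤ 1 with offspring not concentrated at 1, the Galton-Watson process goes extinct almost surely, so q = 1.
(Algebraic check: The pgf is f(s) = 10/13 + 12/221·s + 3/17·s². The extinction probability q is the smallest fixed point of f in [0, 1]. Setting s = f(s):
  3/17·s² + (12/221 − 1)·s + 10/13 = 0
  3/17·s² − (10/13 + 3/17)·s + 10/13 = 0
which factors as (s − 1)·(3/17·s − 10/13) = 0, giving roots s = 1 and s = (10/13)/(3/17) = 170/39. Since 170/39 ≥ 1, the smallest root in [0, 1] is s = 1.)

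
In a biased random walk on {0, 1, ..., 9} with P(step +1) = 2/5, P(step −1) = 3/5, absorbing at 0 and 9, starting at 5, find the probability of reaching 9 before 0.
P(hit 9 before 0) = (1 − (3/2)^5) / (1 − (3/2)^9) = 3376/19171

Let u_k denote P(reach 9 before 0 | start at k). Boundary: u_0 = 0, u_9 = 1. Recurrence: u_k = 2/5·u_{k+1} + 3/5·u_{k-1} for 1 ≤ k ≤ 8. Try u_k = A + B·r^k with r = q/p = (3/5)/(2/5) = 3/2. Substitution satisfies the recurrence; boundary conditions give:
  u_k = (1 − r^k) / (1 − r^N) = (1 − (3/2)^5) / (1 − (3/2)^9) = 3376/19171.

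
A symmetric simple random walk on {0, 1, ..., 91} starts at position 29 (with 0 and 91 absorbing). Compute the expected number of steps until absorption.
E[τ | X_0 = 29] = 1798

Let v_k = E[τ | X_0 = k]. Boundary: v_0 = v_91 = 0. Recurrence: v_k = 1 + (v_{k-1} + v_{k+1})/2 for 1 ≤ k ≤ 90. The particular solution to v_k − (v_{k-1} + v_{k+1})/2 = 1 is v_k = −k^2. Adding homogeneous solution A + B k and matching boundaries gives v_k = k (91 − k). Substituting k = 29: v_29 = 29 · 62 = 1798.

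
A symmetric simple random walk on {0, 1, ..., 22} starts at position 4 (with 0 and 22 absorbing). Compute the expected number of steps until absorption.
E[τ | X_0 = 4] = 72

Let v_k = E[τ | X_0 = k]. Boundary: v_0 = v_22 = 0. Recurrence: v_k = 1 + (v_{k-1} + v_{k+1})/2 for 1 ≤ k ≤ 21. The particular solution to v_k − (v_{k-1} + v_{k+1})/2 = 1 is v_k = −k^2. Adding homogeneous solution A + B k and matching boundaries gives v_k = k (22 − k). Substituting k = 4: v_4 = 4 · 18 = 72.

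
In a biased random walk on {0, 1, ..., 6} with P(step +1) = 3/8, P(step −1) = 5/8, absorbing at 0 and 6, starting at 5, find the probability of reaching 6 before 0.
P(hit 6 before 0) = (1 − (5/3)^5) / (1 − (5/3)^6) = 4323/7448

Let u_k denote P(reach 6 before 0 | start at k). Boundary: u_0 = 0, u_6 = 1. Recurrence: u_k = 3/8·u_{k+1} + 5/8·u_{k-1} for 1 ≤ k ≤ 5. Try u_k = A + B·r^k with r = q/p = (5/8)/(3/8) = 5/3. Substitution satisfies the recurrence; boundary conditions give:
  u_k = (1 − r^k) / (1 − r^N) = (1 − (5/3)^5) / (1 − (5/3)^6) = 4323/7448.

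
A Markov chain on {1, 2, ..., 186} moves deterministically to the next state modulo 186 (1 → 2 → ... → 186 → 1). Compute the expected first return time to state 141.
E[T_141 | X_0 = 141] = 186

The chain cycles deterministically, so starting at state 141 it returns in exactly 186 steps. Equivalently, the stationary distribution is uniform π_j = 1/186 for every state j, so by Kac's formula E[T_141] = 1/π_141 = 186.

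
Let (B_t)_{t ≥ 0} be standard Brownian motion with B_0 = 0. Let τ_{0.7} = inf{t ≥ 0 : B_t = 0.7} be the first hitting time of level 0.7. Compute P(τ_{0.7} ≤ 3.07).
P(τ_{0.7} ≤ 3.07) = 2(1 − Φ(0.7/√3.07)) = 2(1 − Φ(0.3995)) ≈ 0.6895

By the reflection principle for standard BM, P(τ_b ≤ t) = 2 · P(B_t ≥ b). Since B_t ~ N(0, t), P(B_t ≥ 0.7) = 1 − Φ(0.7/√t) = 1 − Φ(0.7/√3.07) = 1 − Φ(0.3995) ≈ 0.34476. Doubling: P(τ_{0.7} ≤ 3.07) ≈ 2 · 0.34476 = 0.68952 ≈ 0.6895.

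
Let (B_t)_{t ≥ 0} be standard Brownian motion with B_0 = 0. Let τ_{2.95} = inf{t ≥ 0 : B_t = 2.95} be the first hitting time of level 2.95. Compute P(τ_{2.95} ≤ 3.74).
P(τ_{2.95} ≤ 3.74) = 2(1 − Φ(2.95/√3.74)) = 2(1 − Φ(1.5254)) ≈ 0.1272

By the reflection principle for standard BM, P(τ_b ≤ t) = 2 · P(B_t ≥ b). Since B_t ~ N(0, t), P(B_t ≥ 2.95) = 1 − Φ(2.95/√t) = 1 − Φ(2.95/√3.74) = 1 − Φ(1.5254) ≈ 0.06358. Doubling: P(τ_{2.95} ≤ 3.74) ≈ 2 · 0.06358 = 0.12716 ≈ 0.1272.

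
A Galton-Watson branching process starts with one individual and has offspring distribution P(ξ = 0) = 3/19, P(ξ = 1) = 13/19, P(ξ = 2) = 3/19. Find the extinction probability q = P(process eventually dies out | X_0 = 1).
q = 1

Mean offspring μ = 0·3/19 + 1·13/19 + 2·3/19 = 1 ≤ 1. For μ ≤ 1 with offspring not concentrated at 1, the Galton-Watson process goes extinct almost surely, so q = 1.
(Algebraic check: The pgf is f(s) = 3/19 + 13/19·s + 3/19·s². The extinction probability q is the smallest fixed point of f in [0, 1]. Setting s = f(s):
  3/19·s² + (13/19 − 1)·s + 3/19 = 0
  3/19·s² − (3/19 + 3/19)·s + 3/19 = 0
which factors as (s − 1)·(3/19·s − 3/19) = 0, giving roots s = 1 and s = (3/19)/(3/19) = 1. Since 1 ≥ 1, the smallest root in [0, 1] is s = 1.)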